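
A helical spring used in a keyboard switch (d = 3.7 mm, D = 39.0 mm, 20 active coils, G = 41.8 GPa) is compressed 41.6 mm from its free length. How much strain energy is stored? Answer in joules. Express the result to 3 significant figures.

0.714 J

k = Gd⁴/(8D³N_a) = (41.8×10³)(3.7⁴)/(8·39.0³·20) = 0.82541 N/mm
U = ½kδ² = 0.5 × 0.82541 × 41.6² = 714.21 N·mm = 0.71421 J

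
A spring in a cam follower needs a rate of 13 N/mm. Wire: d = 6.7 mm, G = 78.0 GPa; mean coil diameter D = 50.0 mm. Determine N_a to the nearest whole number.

12

N_a = Gd⁴/(8D³k) = (78.0×10³ × 6.7⁴)/(8 × 50.0³ × 13)
    = 1.57179e+08 / 1.3e+07 = 12.09 → 12 coils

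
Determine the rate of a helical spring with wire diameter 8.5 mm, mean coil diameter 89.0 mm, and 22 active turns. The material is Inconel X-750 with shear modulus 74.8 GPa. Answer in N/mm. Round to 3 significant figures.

3.15 N/mm

k = Gd⁴/(8D³N_a) = (74.8×10³ × 8.5⁴) / (8 × 89.0³ × 22)
  = 3.90461e+08 / 1.24075e+08 = 3.147 N/mm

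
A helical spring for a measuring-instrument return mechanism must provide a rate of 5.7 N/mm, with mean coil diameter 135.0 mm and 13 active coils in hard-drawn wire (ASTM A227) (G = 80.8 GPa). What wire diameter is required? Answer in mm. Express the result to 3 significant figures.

d = (8D³N_a·k / G)^(1/4) = (8·135.0³·13·5.7 / (80.8×10³))^0.25
  = (18051)^0.25 = 11.5911 mm

11.6 mm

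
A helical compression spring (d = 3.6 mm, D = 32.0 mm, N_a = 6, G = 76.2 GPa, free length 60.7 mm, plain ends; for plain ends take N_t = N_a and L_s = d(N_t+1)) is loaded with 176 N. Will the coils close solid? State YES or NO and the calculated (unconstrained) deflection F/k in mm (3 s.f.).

NO, δ = 21.6 mm

k = Gd⁴/(8D³N_a) = (76.2×10³)(3.6⁴)/(8·32.0³·6) = 8.1372 N/mm
N_t = 6; L_s = 3.6·7 = 25.2 mm; δ_solid = L₀ − L_s = 60.7 − 25.2 = 35.5 mm
δ = F/k = 176/8.1372 = 21.629 mm
δ < δ_solid → spring does not go solid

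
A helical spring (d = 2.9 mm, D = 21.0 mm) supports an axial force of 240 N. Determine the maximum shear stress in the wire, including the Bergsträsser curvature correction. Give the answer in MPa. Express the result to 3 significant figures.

Spring index C = D/d = 21.0/2.9 = 7.2414
K_B = (4C+2)/(4C−3) = 30.966/25.966 = 1.1926
τ₀ = 8FD/(πd³) = 8·240·21.0/(π·2.9³) = 40320/76.62 = 526.23 MPa
τ_max = K·τ₀ = 1.1926 × 526.23 = 627.56 MPa

628 MPa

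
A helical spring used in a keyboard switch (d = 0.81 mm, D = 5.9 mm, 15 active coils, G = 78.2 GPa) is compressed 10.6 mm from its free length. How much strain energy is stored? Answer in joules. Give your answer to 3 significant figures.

k = Gd⁴/(8D³N_a) = (78.2×10³)(0.81⁴)/(8·5.9³·15) = 1.3659 N/mm
U = ½kδ² = 0.5 × 1.3659 × 10.6² = 76.735 N·mm = 0.076735 J

0.0767 J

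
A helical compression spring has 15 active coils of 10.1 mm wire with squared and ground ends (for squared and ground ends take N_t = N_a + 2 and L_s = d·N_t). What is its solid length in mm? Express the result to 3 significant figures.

172 mm

squared and ground ends: N_t = N_a + 2 = 15 + 2 = 17
L_s = d·N_t = 10.1 × 17 = 171.7 mm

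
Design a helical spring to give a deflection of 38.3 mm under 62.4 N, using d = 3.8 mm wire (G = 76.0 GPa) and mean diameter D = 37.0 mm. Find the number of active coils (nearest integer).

Required rate k = F/δ = 62.4/38.3 = 1.6292 N/mm
N_a = Gd⁴/(8D³k) = (76.0×10³ × 3.8⁴)/(8 × 37.0³ × 1.6292)
    = 1.5847e+07 / 660208 = 24 → 24 coils

24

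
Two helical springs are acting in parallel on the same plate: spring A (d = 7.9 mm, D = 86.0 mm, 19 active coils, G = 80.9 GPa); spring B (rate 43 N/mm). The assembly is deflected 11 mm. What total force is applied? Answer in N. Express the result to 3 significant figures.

509 N

k_A = Gd⁴/(8D³N_a) = (80.9×10³)(7.9⁴)/(8·86.0³·19) = 3.2593 N/mm
Parallel: k_eq = 3.2593 + 43 = 46.259 N/mm
F = k_eq·δ = 46.259·11 = 508.85 N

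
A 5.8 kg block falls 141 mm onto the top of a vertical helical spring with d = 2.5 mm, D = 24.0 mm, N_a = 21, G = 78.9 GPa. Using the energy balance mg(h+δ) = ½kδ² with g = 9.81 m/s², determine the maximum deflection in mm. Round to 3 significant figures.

k = Gd⁴/(8D³N_a) = (78.9×10³)(2.5⁴)/(8·24.0³·21) = 1.3271 N/mm
W = mg = 5.8 × 9.81 = 56.898 N
½kδ² − Wδ − Wh = 0 → δ = (W + √(W² + 2kWh))/k
δ = (56.898 + √(3237.4 + 21293.2))/1.3271 = (56.898 + 156.62)/1.3271 = 160.9 mm

161 mm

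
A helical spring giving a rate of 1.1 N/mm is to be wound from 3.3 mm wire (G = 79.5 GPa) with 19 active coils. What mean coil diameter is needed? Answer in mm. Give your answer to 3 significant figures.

D = (Gd⁴/(8N_a·k))^(1/3) = (79.5×10³·3.3⁴/(8·19·1.1))^(1/3)
  = (56388)^(1/3) = 38.3468 mm

38.3 mm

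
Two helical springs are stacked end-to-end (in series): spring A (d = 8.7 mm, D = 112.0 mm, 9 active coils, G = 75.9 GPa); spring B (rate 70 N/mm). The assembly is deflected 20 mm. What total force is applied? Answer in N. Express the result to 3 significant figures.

81.0 N

k_A = Gd⁴/(8D³N_a) = (75.9×10³)(8.7⁴)/(8·112.0³·9) = 4.2987 N/mm
Series: 1/k_eq = 1/4.2987 + 1/70 = 0.24692; k_eq = 4.0499 N/mm
F = k_eq·δ = 4.0499·20 = 80.999 N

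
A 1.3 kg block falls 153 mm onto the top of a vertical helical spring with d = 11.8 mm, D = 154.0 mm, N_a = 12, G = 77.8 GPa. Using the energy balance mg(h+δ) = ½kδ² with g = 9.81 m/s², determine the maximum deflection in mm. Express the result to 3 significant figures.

33.2 mm

k = Gd⁴/(8D³N_a) = (77.8×10³)(11.8⁴)/(8·154.0³·12) = 4.302 N/mm
W = mg = 1.3 × 9.81 = 12.753 N
½kδ² − Wδ − Wh = 0 → δ = (W + √(W² + 2kWh))/k
δ = (12.753 + √(162.64 + 16788.4))/4.302 = (12.753 + 130.2)/4.302 = 33.228 mm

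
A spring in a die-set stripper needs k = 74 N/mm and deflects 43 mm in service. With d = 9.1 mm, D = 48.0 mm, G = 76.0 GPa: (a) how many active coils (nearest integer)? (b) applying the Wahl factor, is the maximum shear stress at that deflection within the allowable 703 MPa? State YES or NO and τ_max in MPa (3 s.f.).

(a) 8 coils; (b) YES, τ_max = 664 MPa

N_a = Gd⁴/(8D³k) = (76.0×10³)(9.1⁴)/(8·48.0³·74) = 7.96 → N_a = 8
Actual rate k = Gd⁴/(8D³·8) = 73.634 N/mm
Working load F = kδ = 73.634·43 = 3166.2 N
C = 48.0/9.1 = 5.2747; K_W = (4C−1)/(4C−4)+0.615/C = 1.2920
τ_max = K_W·8FD/(πd³) = 1.2920·513.57 = 663.56 MPa
τ_max ≤ 703 MPa → acceptable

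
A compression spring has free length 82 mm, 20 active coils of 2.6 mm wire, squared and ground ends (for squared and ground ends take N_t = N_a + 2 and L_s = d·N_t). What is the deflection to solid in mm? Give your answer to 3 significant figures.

N_t = 22; L_s = 2.6·22 = 57.2 mm
δ_solid = L₀ − L_s = 82 − 57.2 = 24.8 mm

24.8 mm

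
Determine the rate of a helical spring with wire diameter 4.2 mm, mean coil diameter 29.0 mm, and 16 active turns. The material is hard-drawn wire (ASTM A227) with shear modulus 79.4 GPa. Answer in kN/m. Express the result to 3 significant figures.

7.91 kN/m

k = Gd⁴/(8D³N_a) = (79.4×10³ × 4.2⁴) / (8 × 29.0³ × 16)
  = 2.47069e+07 / 3.12179e+06 = 7.9143 N/mm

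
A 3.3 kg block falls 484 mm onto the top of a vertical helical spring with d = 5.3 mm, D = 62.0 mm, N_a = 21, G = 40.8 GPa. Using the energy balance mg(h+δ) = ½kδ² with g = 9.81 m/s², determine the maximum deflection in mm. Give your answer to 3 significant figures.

k = Gd⁴/(8D³N_a) = (40.8×10³)(5.3⁴)/(8·62.0³·21) = 0.80404 N/mm
W = mg = 3.3 × 9.81 = 32.373 N
½kδ² − Wδ − Wh = 0 → δ = (W + √(W² + 2kWh))/k
δ = (32.373 + √(1048 + 25196.3))/0.80404 = (32.373 + 162)/0.80404 = 241.75 mm

242 mm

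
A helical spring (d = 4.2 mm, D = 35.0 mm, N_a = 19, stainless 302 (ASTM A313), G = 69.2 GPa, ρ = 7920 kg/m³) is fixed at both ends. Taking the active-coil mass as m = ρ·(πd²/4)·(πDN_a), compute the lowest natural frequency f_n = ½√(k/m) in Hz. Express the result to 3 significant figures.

k = Gd⁴/(8D³N_a) = (69.2×10³)(4.2⁴)/(8·35.0³·19) = 3.3041 N/mm = 3304.1 N/m
Wire length L = πDN_a = π·35.0·19 = 2089.2 mm
m = ρ·(πd²/4)·L = 7920 × 13.854×10⁻⁶ m² × 2.0892 m = 0.22924 kg
f_n = ½√(k/m) = 0.5·√(3304.1/0.22924) = 0.5·√(14414) = 60.028 Hz

60.0 Hz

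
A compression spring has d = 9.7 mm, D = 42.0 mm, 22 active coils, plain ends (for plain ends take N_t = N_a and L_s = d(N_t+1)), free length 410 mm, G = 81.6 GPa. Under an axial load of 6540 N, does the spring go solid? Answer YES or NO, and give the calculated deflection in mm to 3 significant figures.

k = Gd⁴/(8D³N_a) = (81.6×10³)(9.7⁴)/(8·42.0³·22) = 55.401 N/mm
N_t = 22; L_s = 9.7·23 = 223.1 mm; δ_solid = L₀ − L_s = 410 − 223.1 = 186.9 mm
δ = F/k = 6540/55.401 = 118.05 mm
δ < δ_solid → spring does not go solid

NO, δ = 118 mm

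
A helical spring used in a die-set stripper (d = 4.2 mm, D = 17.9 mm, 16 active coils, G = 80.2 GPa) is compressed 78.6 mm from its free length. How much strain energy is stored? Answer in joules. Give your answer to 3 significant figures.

105 J

k = Gd⁴/(8D³N_a) = (80.2×10³)(4.2⁴)/(8·17.9³·16) = 33.994 N/mm
U = ½kδ² = 0.5 × 33.994 × 78.6² = 1.0501e+05 N·mm = 105.01 J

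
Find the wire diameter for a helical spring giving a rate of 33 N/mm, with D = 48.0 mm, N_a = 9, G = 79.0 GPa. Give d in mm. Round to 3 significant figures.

7.59 mm

d = (8D³N_a·k / G)^(1/4) = (8·48.0³·9·33 / (79.0×10³))^0.25
  = (3326.2)^0.25 = 7.5943 mm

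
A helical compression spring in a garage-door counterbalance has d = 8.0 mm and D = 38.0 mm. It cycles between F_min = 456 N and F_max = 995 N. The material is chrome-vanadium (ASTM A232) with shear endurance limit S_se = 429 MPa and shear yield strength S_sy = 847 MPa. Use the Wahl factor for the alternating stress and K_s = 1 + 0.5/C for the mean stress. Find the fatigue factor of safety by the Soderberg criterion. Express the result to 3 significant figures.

2.97

C = D/d = 38.0/8.0 = 4.7500; K_W = (4C−1)/(4C−4)+0.615/C = 1.3295; K_s = 1+0.5/C = 1.1053
F_a = (F_max−F_min)/2 = 269.5 N; F_m = (F_max+F_min)/2 = 725.5 N
τ_a = K_W·8F_aD/(πd³) = 1.3295 × 50.935 = 67.716 MPa
τ_m = K_s·8F_mD/(πd³) = 1.1053 × 137.12 = 151.55 MPa
Soderberg: 1/n_f = τ_a/S_se + τ_m/S_sy = 67.716/429 + 151.55/847 = 0.15785 + 0.17893 = 0.33677
n_f = 1/0.33677 = 2.969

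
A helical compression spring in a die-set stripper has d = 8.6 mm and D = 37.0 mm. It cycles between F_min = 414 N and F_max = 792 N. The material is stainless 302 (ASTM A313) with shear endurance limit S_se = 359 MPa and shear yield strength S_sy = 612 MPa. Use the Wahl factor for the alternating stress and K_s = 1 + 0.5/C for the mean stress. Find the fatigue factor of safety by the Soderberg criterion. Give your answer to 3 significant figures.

3.71

C = D/d = 37.0/8.6 = 4.3023; K_W = (4C−1)/(4C−4)+0.615/C = 1.3701; K_s = 1+0.5/C = 1.1162
F_a = (F_max−F_min)/2 = 189 N; F_m = (F_max+F_min)/2 = 603 N
τ_a = K_W·8F_aD/(πd³) = 1.3701 × 27.997 = 38.357 MPa
τ_m = K_s·8F_mD/(πd³) = 1.1162 × 89.323 = 99.704 MPa
Soderberg: 1/n_f = τ_a/S_se + τ_m/S_sy = 38.357/359 + 99.704/612 = 0.10684 + 0.16291 = 0.26976
n_f = 1/0.26976 = 3.707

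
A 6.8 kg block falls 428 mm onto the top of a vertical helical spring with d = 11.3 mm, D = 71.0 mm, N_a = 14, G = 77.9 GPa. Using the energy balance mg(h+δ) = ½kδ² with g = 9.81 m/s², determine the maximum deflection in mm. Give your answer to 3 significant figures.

44.6 mm

k = Gd⁴/(8D³N_a) = (77.9×10³)(11.3⁴)/(8·71.0³·14) = 31.685 N/mm
W = mg = 6.8 × 9.81 = 66.708 N
½kδ² − Wδ − Wh = 0 → δ = (W + √(W² + 2kWh))/k
δ = (66.708 + √(4450 + 1.8093e+06))/31.685 = (66.708 + 1346.8)/31.685 = 44.609 mm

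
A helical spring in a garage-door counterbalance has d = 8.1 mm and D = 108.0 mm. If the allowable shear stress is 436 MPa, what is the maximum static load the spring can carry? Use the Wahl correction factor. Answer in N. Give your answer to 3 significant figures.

761 N

C = D/d = 108.0/8.1 = 13.3333
K_W = (4C−1)/(4C−4) + 0.615/C = 52.333/49.333 + 0.0461 = 1.1069
τ_max = K·8FD/(πd³) → F_max = τ_allow·πd³/(8DK)
F_max = 436·π·8.1³/(8·108.0·1.1069) = 7.2793e+05/956.39 = 761.12 N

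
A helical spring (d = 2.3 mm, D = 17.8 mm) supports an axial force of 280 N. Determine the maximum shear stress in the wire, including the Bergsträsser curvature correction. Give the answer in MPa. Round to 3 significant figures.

Spring index C = D/d = 17.8/2.3 = 7.7391
K_B = (4C+2)/(4C−3) = 32.957/27.957 = 1.1788
τ₀ = 8FD/(πd³) = 8·280·17.8/(π·2.3³) = 39872/38.224 = 1043.1 MPa
τ_max = K·τ₀ = 1.1788 × 1043.1 = 1229.7 MPa

1230 MPa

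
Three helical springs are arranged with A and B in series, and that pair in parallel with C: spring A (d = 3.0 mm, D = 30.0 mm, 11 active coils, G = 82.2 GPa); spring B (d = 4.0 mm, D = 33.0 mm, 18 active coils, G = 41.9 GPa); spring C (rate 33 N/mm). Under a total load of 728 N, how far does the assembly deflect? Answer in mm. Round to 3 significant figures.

k_A = Gd⁴/(8D³N_a) = (82.2×10³)(3.0⁴)/(8·30.0³·11) = 2.8023 N/mm
k_B = Gd⁴/(8D³N_a) = (41.9×10³)(4.0⁴)/(8·33.0³·18) = 2.0728 N/mm
Springs A,B series: k_AB = 1/(1/2.8023+1/2.0728) = 1.1915 N/mm; parallel with C: k_eq = 1.1915+33 = 34.191 N/mm
δ = F/k_eq = 728/34.191 = 21.292 mm

21.3 mm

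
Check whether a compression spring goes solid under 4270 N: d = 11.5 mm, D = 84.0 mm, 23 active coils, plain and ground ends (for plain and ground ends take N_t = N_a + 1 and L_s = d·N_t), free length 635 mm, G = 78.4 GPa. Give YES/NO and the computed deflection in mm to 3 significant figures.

NO, δ = 340 mm

k = Gd⁴/(8D³N_a) = (78.4×10³)(11.5⁴)/(8·84.0³·23) = 12.573 N/mm
N_t = 24; L_s = 11.5·24 = 276 mm; δ_solid = L₀ − L_s = 635 − 276 = 359 mm
δ = F/k = 4270/12.573 = 339.61 mm
δ < δ_solid → spring does not go solid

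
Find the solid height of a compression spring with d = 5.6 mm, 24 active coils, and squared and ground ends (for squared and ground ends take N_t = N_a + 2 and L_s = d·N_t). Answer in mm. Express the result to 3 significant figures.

146 mm

squared and ground ends: N_t = N_a + 2 = 24 + 2 = 26
L_s = d·N_t = 5.6 × 26 = 145.6 mm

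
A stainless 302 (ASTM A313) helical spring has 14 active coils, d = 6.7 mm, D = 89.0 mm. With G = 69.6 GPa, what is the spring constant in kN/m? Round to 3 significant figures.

1.78 kN/m

k = Gd⁴/(8D³N_a) = (69.6×10³ × 6.7⁴) / (8 × 89.0³ × 14)
  = 1.40252e+08 / 7.89565e+07 = 1.7763 N/mm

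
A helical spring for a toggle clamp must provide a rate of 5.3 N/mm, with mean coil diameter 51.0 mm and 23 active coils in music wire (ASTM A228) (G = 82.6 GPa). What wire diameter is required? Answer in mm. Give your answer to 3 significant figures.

6.29 mm

d = (8D³N_a·k / G)^(1/4) = (8·51.0³·23·5.3 / (82.6×10³))^0.25
  = (1566.1)^0.25 = 6.2908 mm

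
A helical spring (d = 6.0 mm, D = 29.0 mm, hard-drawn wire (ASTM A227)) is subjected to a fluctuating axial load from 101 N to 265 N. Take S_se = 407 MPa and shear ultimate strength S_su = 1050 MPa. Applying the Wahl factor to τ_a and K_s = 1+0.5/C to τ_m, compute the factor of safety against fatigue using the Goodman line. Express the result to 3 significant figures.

6.37

C = D/d = 29.0/6.0 = 4.8333; K_W = (4C−1)/(4C−4)+0.615/C = 1.3229; K_s = 1+0.5/C = 1.1034
F_a = (F_max−F_min)/2 = 82 N; F_m = (F_max+F_min)/2 = 183 N
τ_a = K_W·8F_aD/(πd³) = 1.3229 × 28.035 = 37.087 MPa
τ_m = K_s·8F_mD/(πd³) = 1.1034 × 62.566 = 69.038 MPa
Goodman: 1/n_f = τ_a/S_se + τ_m/S_su = 37.087/407 + 69.038/1050 = 0.09112 + 0.06575 = 0.15687
n_f = 1/0.15687 = 6.375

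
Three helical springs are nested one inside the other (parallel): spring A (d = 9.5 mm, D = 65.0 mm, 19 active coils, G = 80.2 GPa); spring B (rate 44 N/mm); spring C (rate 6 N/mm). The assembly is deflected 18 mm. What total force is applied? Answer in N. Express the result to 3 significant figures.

1180 N

k_A = Gd⁴/(8D³N_a) = (80.2×10³)(9.5⁴)/(8·65.0³·19) = 15.649 N/mm
Parallel: k_eq = 15.649 + 44 + 6 = 65.649 N/mm
F = k_eq·δ = 65.649·18 = 1181.7 N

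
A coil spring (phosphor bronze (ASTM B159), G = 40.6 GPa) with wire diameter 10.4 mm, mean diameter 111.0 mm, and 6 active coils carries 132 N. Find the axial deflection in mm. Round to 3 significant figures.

18.2 mm

k = Gd⁴/(8D³N_a) = (40.6×10³)(10.4⁴)/(8·111.0³·6) = 7.2352 N/mm
δ = F/k = 132 / 7.2352 = 18.244 mm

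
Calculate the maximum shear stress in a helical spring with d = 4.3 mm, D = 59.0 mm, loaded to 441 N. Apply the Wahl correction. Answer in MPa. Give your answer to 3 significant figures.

920 MPa

Spring index C = D/d = 59.0/4.3 = 13.7209
K_W = (4C−1)/(4C−4) + 0.615/C = 53.884/50.884 + 0.0448 = 1.1038
τ₀ = 8FD/(πd³) = 8·441·59.0/(π·4.3³) = 208152/249.78 = 833.35 MPa
τ_max = K·τ₀ = 1.1038 × 833.35 = 919.83 MPa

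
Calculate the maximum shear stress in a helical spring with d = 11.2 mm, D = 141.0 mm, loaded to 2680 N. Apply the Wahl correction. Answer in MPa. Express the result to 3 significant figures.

763 MPa

Spring index C = D/d = 141.0/11.2 = 12.5893
K_W = (4C−1)/(4C−4) + 0.615/C = 49.357/46.357 + 0.0489 = 1.1136
τ₀ = 8FD/(πd³) = 8·2680·141.0/(π·11.2³) = 3.02304e+06/4413.7 = 684.92 MPa
τ_max = K·τ₀ = 1.1136 × 684.92 = 762.7 MPa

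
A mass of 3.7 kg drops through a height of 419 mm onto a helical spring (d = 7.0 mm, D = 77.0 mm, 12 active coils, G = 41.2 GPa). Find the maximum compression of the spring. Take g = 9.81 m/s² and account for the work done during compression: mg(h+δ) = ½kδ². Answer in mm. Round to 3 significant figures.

k = Gd⁴/(8D³N_a) = (41.2×10³)(7.0⁴)/(8·77.0³·12) = 2.2571 N/mm
W = mg = 3.7 × 9.81 = 36.297 N
½kδ² − Wδ − Wh = 0 → δ = (W + √(W² + 2kWh))/k
δ = (36.297 + √(1317.5 + 68653.2))/2.2571 = (36.297 + 264.52)/2.2571 = 133.28 mm

133 mm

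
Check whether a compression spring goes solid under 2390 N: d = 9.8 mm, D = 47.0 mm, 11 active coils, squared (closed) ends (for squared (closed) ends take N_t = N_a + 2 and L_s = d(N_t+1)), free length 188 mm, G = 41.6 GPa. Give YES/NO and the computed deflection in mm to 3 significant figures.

k = Gd⁴/(8D³N_a) = (41.6×10³)(9.8⁴)/(8·47.0³·11) = 41.997 N/mm
N_t = 13; L_s = 9.8·14 = 137.2 mm; δ_solid = L₀ − L_s = 188 − 137.2 = 50.8 mm
δ = F/k = 2390/41.997 = 56.908 mm
δ ≥ δ_solid → spring goes solid

YES, δ = 56.9 mm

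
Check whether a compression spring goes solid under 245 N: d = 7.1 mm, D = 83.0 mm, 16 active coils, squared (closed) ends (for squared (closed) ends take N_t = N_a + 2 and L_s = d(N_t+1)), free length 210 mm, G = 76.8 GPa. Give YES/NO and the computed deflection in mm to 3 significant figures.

YES, δ = 91.9 mm

k = Gd⁴/(8D³N_a) = (76.8×10³)(7.1⁴)/(8·83.0³·16) = 2.6666 N/mm
N_t = 18; L_s = 7.1·19 = 134.9 mm; δ_solid = L₀ − L_s = 210 − 134.9 = 75.1 mm
δ = F/k = 245/2.6666 = 91.879 mm
δ ≥ δ_solid → spring goes solid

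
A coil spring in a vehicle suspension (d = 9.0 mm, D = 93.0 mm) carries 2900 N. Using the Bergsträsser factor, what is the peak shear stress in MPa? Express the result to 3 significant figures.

1060 MPa

Spring index C = D/d = 93.0/9.0 = 10.3333
K_B = (4C+2)/(4C−3) = 43.333/38.333 = 1.1304
τ₀ = 8FD/(πd³) = 8·2900·93.0/(π·9.0³) = 2.1576e+06/2290.2 = 942.09 MPa
τ_max = K·τ₀ = 1.1304 × 942.09 = 1065 MPa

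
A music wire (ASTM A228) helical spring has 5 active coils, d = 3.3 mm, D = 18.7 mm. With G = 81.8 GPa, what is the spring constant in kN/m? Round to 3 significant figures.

37.1 kN/m

k = Gd⁴/(8D³N_a) = (81.8×10³ × 3.3⁴) / (8 × 18.7³ × 5)
  = 9.70083e+06 / 261568 = 37.087 N/mm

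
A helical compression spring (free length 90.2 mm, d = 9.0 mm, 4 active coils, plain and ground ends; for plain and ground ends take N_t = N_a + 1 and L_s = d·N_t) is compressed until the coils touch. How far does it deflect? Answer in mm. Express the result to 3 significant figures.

45.2 mm

N_t = 5; L_s = 9.0·5 = 45 mm
δ_solid = L₀ − L_s = 90.2 − 45 = 45.2 mm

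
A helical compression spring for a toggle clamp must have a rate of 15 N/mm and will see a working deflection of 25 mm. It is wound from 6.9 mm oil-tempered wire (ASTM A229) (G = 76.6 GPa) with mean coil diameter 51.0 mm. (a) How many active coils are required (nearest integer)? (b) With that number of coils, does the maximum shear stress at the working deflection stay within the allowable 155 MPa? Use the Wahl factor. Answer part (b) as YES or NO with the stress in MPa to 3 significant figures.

(a) 11 coils; (b) NO, τ_max = 176 MPa

N_a = Gd⁴/(8D³k) = (76.6×10³)(6.9⁴)/(8·51.0³·15) = 10.91 → N_a = 11
Actual rate k = Gd⁴/(8D³·11) = 14.874 N/mm
Working load F = kδ = 14.874·25 = 371.85 N
C = 51.0/6.9 = 7.3913; K_W = (4C−1)/(4C−4)+0.615/C = 1.2006
τ_max = K_W·8FD/(πd³) = 1.2006·147.01 = 176.49 MPa
τ_max > 155 MPa → exceeds allowable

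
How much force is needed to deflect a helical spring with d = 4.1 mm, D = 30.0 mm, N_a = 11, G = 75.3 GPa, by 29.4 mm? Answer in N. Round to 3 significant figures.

k = Gd⁴/(8D³N_a) = (75.3×10³)(4.1⁴)/(8·30.0³·11) = 8.9554 N/mm
F = k·δ = 8.9554 × 29.4 = 263.29 N

263 N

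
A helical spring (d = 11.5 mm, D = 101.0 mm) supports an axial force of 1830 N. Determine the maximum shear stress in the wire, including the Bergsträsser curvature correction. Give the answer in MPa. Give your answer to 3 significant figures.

Spring index C = D/d = 101.0/11.5 = 8.7826
K_B = (4C+2)/(4C−3) = 37.130/32.130 = 1.1556
τ₀ = 8FD/(πd³) = 8·1830·101.0/(π·11.5³) = 1.47864e+06/4778 = 309.47 MPa
τ_max = K·τ₀ = 1.1556 × 309.47 = 357.63 MPa

358 MPa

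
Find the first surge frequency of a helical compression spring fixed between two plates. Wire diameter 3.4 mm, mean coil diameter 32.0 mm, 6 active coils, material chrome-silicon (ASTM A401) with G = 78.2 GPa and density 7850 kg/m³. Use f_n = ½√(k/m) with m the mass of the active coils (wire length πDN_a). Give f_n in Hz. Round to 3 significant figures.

197 Hz

k = Gd⁴/(8D³N_a) = (78.2×10³)(3.4⁴)/(8·32.0³·6) = 6.644 N/mm = 6644 N/m
Wire length L = πDN_a = π·32.0·6 = 603.19 mm
m = ρ·(πd²/4)·L = 7850 × 9.0792×10⁻⁶ m² × 0.60319 m = 0.04299 kg
f_n = ½√(k/m) = 0.5·√(6644/0.04299) = 0.5·√(1.5455e+05) = 196.56 Hz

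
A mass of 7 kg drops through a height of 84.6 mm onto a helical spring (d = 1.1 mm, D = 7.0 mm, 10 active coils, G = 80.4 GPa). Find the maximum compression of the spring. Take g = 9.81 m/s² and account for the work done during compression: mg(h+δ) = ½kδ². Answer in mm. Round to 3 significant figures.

k = Gd⁴/(8D³N_a) = (80.4×10³)(1.1⁴)/(8·7.0³·10) = 4.2899 N/mm
W = mg = 7 × 9.81 = 68.67 N
½kδ² − Wδ − Wh = 0 → δ = (W + √(W² + 2kWh))/k
δ = (68.67 + √(4715.6 + 49843.7))/4.2899 = (68.67 + 233.58)/4.2899 = 70.457 mm

70.5 mm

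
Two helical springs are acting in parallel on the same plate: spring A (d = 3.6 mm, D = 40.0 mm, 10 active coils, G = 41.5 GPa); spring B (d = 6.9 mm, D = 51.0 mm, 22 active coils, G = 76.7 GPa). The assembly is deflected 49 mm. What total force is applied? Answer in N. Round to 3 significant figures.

432 N

k_A = Gd⁴/(8D³N_a) = (41.5×10³)(3.6⁴)/(8·40.0³·10) = 1.3614 N/mm
k_B = Gd⁴/(8D³N_a) = (76.7×10³)(6.9⁴)/(8·51.0³·22) = 7.4468 N/mm
Parallel: k_eq = 1.3614 + 7.4468 = 8.8082 N/mm
F = k_eq·δ = 8.8082·49 = 431.6 N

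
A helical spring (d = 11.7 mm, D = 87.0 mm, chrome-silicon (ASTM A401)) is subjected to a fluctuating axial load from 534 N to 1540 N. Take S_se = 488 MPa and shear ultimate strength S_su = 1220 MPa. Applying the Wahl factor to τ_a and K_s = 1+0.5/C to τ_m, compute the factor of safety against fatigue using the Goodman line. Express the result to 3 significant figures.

C = D/d = 87.0/11.7 = 7.4359; K_W = (4C−1)/(4C−4)+0.615/C = 1.1992; K_s = 1+0.5/C = 1.0672
F_a = (F_max−F_min)/2 = 503 N; F_m = (F_max+F_min)/2 = 1037 N
τ_a = K_W·8F_aD/(πd³) = 1.1992 × 69.578 = 83.44 MPa
τ_m = K_s·8F_mD/(πd³) = 1.0672 × 143.44 = 153.09 MPa
Goodman: 1/n_f = τ_a/S_se + τ_m/S_su = 83.44/488 + 153.09/1220 = 0.17098 + 0.12548 = 0.29647
n_f = 1/0.29647 = 3.373

3.37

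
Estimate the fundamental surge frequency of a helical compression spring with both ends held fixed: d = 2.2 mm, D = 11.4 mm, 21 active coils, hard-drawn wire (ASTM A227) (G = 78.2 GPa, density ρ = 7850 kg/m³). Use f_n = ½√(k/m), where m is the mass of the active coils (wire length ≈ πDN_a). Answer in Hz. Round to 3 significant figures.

k = Gd⁴/(8D³N_a) = (78.2×10³)(2.2⁴)/(8·11.4³·21) = 7.3599 N/mm = 7359.9 N/m
Wire length L = πDN_a = π·11.4·21 = 752.1 mm
m = ρ·(πd²/4)·L = 7850 × 3.8013×10⁻⁶ m² × 0.7521 m = 0.022443 kg
f_n = ½√(k/m) = 0.5·√(7359.9/0.022443) = 0.5·√(3.2794e+05) = 286.33 Hz

286 Hz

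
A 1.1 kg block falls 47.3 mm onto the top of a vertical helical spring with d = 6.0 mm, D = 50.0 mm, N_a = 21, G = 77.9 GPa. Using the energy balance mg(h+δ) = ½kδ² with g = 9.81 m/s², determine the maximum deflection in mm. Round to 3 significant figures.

17.0 mm

k = Gd⁴/(8D³N_a) = (77.9×10³)(6.0⁴)/(8·50.0³·21) = 4.8075 N/mm
W = mg = 1.1 × 9.81 = 10.791 N
½kδ² − Wδ − Wh = 0 → δ = (W + √(W² + 2kWh))/k
δ = (10.791 + √(116.45 + 4907.68))/4.8075 = (10.791 + 70.881)/4.8075 = 16.988 mm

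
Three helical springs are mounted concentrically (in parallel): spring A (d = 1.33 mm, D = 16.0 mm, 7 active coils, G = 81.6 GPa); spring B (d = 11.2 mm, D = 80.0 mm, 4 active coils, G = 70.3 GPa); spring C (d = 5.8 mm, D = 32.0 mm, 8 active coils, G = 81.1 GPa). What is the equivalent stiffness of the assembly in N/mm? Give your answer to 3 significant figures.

k_A = Gd⁴/(8D³N_a) = (81.6×10³)(1.33⁴)/(8·16.0³·7) = 1.1131 N/mm
k_B = Gd⁴/(8D³N_a) = (70.3×10³)(11.2⁴)/(8·80.0³·4) = 67.516 N/mm
k_C = Gd⁴/(8D³N_a) = (81.1×10³)(5.8⁴)/(8·32.0³·8) = 43.763 N/mm
Parallel: k_eq = 1.1131 + 67.516 + 43.763 = 112.39 N/mm

112 N/mm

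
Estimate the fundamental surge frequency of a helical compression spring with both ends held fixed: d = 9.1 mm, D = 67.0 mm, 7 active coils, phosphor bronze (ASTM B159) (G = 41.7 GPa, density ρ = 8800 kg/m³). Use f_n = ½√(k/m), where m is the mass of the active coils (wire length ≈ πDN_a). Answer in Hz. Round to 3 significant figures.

k = Gd⁴/(8D³N_a) = (41.7×10³)(9.1⁴)/(8·67.0³·7) = 16.978 N/mm = 16978 N/m
Wire length L = πDN_a = π·67.0·7 = 1473.4 mm
m = ρ·(πd²/4)·L = 8800 × 65.039×10⁻⁶ m² × 1.4734 m = 0.84329 kg
f_n = ½√(k/m) = 0.5·√(16978/0.84329) = 0.5·√(20133) = 70.946 Hz

70.9 Hz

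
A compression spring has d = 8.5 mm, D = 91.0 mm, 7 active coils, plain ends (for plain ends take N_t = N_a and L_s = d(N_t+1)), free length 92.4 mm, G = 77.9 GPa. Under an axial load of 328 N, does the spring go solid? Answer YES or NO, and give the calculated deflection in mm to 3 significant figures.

YES, δ = 34.0 mm

k = Gd⁴/(8D³N_a) = (77.9×10³)(8.5⁴)/(8·91.0³·7) = 9.6361 N/mm
N_t = 7; L_s = 8.5·8 = 68 mm; δ_solid = L₀ − L_s = 92.4 − 68 = 24.4 mm
δ = F/k = 328/9.6361 = 34.039 mm
δ ≥ δ_solid → spring goes solid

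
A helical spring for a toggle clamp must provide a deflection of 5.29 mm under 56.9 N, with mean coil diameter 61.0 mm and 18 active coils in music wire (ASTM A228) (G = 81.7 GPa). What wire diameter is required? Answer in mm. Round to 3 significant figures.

Required rate k = F/δ = 56.9/5.29 = 10.756 N/mm
d = (8D³N_a·k / G)^(1/4) = (8·61.0³·18·10.756 / (81.7×10³))^0.25
  = (4303.2)^0.25 = 8.0993 mm

8.10 mm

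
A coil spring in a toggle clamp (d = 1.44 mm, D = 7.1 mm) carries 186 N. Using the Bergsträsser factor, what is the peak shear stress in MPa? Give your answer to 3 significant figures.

Spring index C = D/d = 7.1/1.44 = 4.9306
K_B = (4C+2)/(4C−3) = 21.722/16.722 = 1.2990
τ₀ = 8FD/(πd³) = 8·186·7.1/(π·1.44³) = 10564.8/9.3807 = 1126.2 MPa
τ_max = K·τ₀ = 1.2990 × 1126.2 = 1463 MPa

1460 MPa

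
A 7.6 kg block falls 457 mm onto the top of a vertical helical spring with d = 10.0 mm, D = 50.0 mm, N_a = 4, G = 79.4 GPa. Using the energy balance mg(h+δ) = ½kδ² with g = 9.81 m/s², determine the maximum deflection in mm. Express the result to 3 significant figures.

18.9 mm

k = Gd⁴/(8D³N_a) = (79.4×10³)(10.0⁴)/(8·50.0³·4) = 198.5 N/mm
W = mg = 7.6 × 9.81 = 74.556 N
½kδ² − Wδ − Wh = 0 → δ = (W + √(W² + 2kWh))/k
δ = (74.556 + √(5558.6 + 1.35266e+07))/198.5 = (74.556 + 3678.6)/198.5 = 18.908 mm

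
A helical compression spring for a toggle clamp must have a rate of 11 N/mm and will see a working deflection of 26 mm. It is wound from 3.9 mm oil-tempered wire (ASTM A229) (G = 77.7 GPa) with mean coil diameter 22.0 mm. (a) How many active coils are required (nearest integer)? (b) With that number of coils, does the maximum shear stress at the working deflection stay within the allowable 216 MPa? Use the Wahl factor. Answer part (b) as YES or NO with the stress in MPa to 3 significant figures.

(a) 19 coils; (b) NO, τ_max = 347 MPa

N_a = Gd⁴/(8D³k) = (77.7×10³)(3.9⁴)/(8·22.0³·11) = 19.18 → N_a = 19
Actual rate k = Gd⁴/(8D³·19) = 11.106 N/mm
Working load F = kδ = 11.106·26 = 288.76 N
C = 22.0/3.9 = 5.6410; K_W = (4C−1)/(4C−4)+0.615/C = 1.2706
τ_max = K_W·8FD/(πd³) = 1.2706·272.72 = 346.52 MPa
τ_max > 216 MPa → exceeds allowable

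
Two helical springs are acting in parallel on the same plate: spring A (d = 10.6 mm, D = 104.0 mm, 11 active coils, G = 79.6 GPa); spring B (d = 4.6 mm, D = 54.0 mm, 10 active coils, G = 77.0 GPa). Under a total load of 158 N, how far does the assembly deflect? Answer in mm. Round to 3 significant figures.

12.3 mm

k_A = Gd⁴/(8D³N_a) = (79.6×10³)(10.6⁴)/(8·104.0³·11) = 10.152 N/mm
k_B = Gd⁴/(8D³N_a) = (77.0×10³)(4.6⁴)/(8·54.0³·10) = 2.7368 N/mm
Parallel: k_eq = 10.152 + 2.7368 = 12.889 N/mm
δ = F/k_eq = 158/12.889 = 12.259 mm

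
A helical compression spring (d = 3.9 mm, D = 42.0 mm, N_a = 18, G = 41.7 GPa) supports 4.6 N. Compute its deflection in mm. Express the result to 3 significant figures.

5.09 mm

k = Gd⁴/(8D³N_a) = (41.7×10³)(3.9⁴)/(8·42.0³·18) = 0.90424 N/mm
δ = F/k = 4.6 / 0.90424 = 5.0871 mm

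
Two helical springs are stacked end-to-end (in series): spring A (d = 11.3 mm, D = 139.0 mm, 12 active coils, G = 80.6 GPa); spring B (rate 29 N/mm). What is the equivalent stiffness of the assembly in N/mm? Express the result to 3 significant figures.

4.34 N/mm

k_A = Gd⁴/(8D³N_a) = (80.6×10³)(11.3⁴)/(8·139.0³·12) = 5.0972 N/mm
Series: 1/k_eq = 1/5.0972 + 1/29 = 0.23067; k_eq = 4.3352 N/mm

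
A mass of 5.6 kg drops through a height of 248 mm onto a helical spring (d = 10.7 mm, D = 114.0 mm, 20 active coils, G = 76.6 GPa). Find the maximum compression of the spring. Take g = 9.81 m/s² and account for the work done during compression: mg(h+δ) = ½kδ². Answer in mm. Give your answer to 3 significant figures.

k = Gd⁴/(8D³N_a) = (76.6×10³)(10.7⁴)/(8·114.0³·20) = 4.2357 N/mm
W = mg = 5.6 × 9.81 = 54.936 N
½kδ² − Wδ − Wh = 0 → δ = (W + √(W² + 2kWh))/k
δ = (54.936 + √(3018 + 115417))/4.2357 = (54.936 + 344.14)/4.2357 = 94.217 mm

94.2 mm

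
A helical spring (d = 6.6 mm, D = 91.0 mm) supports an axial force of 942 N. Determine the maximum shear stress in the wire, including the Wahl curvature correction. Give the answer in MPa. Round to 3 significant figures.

838 MPa

Spring index C = D/d = 91.0/6.6 = 13.7879
K_W = (4C−1)/(4C−4) + 0.615/C = 54.152/51.152 + 0.0446 = 1.1033
τ₀ = 8FD/(πd³) = 8·942·91.0/(π·6.6³) = 685776/903.2 = 759.28 MPa
τ_max = K·τ₀ = 1.1033 × 759.28 = 837.68 MPa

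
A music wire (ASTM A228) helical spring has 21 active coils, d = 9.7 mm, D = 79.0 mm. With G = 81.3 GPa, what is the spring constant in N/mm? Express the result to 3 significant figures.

k = Gd⁴/(8D³N_a) = (81.3×10³ × 9.7⁴) / (8 × 79.0³ × 21)
  = 7.19743e+08 / 8.28306e+07 = 8.6893 N/mm

8.69 N/mm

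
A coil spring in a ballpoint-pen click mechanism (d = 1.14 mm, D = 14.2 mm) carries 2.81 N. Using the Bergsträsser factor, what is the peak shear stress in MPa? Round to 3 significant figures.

Spring index C = D/d = 14.2/1.14 = 12.4561
K_B = (4C+2)/(4C−3) = 51.825/46.825 = 1.1068
τ₀ = 8FD/(πd³) = 8·2.81·14.2/(π·1.14³) = 319.216/4.6544 = 68.584 MPa
τ_max = K·τ₀ = 1.1068 × 68.584 = 75.907 MPa

75.9 MPa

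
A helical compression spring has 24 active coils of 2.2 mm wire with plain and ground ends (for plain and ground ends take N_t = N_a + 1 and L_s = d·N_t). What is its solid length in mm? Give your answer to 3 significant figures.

55.0 mm

plain and ground ends: N_t = N_a + 1 = 24 + 1 = 25
L_s = d·N_t = 2.2 × 25 = 55 mm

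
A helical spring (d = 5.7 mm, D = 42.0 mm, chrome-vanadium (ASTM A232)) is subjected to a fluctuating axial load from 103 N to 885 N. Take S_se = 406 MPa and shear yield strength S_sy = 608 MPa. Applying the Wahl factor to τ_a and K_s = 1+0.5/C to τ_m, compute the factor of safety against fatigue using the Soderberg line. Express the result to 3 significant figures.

C = D/d = 42.0/5.7 = 7.3684; K_W = (4C−1)/(4C−4)+0.615/C = 1.2012; K_s = 1+0.5/C = 1.0679
F_a = (F_max−F_min)/2 = 391 N; F_m = (F_max+F_min)/2 = 494 N
τ_a = K_W·8F_aD/(πd³) = 1.2012 × 225.81 = 271.25 MPa
τ_m = K_s·8F_mD/(πd³) = 1.0679 × 285.29 = 304.65 MPa
Soderberg: 1/n_f = τ_a/S_se + τ_m/S_sy = 271.25/406 + 304.65/608 = 0.66810 + 0.50107 = 1.1692
n_f = 1/1.1692 = 0.8553

0.855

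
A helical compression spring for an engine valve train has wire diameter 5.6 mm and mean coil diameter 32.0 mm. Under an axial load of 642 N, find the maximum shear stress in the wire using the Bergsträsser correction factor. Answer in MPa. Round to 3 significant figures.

Spring index C = D/d = 32.0/5.6 = 5.7143
K_B = (4C+2)/(4C−3) = 24.857/19.857 = 1.2518
τ₀ = 8FD/(πd³) = 8·642·32.0/(π·5.6³) = 164352/551.71 = 297.89 MPa
τ_max = K·τ₀ = 1.2518 × 297.89 = 372.9 MPa

373 MPa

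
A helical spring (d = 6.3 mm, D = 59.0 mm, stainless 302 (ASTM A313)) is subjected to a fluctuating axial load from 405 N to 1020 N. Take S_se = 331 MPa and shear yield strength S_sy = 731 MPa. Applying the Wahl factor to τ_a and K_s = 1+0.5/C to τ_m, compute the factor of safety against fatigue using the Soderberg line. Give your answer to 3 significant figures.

C = D/d = 59.0/6.3 = 9.3651; K_W = (4C−1)/(4C−4)+0.615/C = 1.1553; K_s = 1+0.5/C = 1.0534
F_a = (F_max−F_min)/2 = 307.5 N; F_m = (F_max+F_min)/2 = 712.5 N
τ_a = K_W·8F_aD/(πd³) = 1.1553 × 184.76 = 213.46 MPa
τ_m = K_s·8F_mD/(πd³) = 1.0534 × 428.11 = 450.97 MPa
Soderberg: 1/n_f = τ_a/S_se + τ_m/S_sy = 213.46/331 + 450.97/731 = 0.64490 + 0.61692 = 1.2618
n_f = 1/1.2618 = 0.7925

0.793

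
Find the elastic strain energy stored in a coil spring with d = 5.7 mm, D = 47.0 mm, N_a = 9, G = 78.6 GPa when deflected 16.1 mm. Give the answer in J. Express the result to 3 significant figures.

1.44 J

k = Gd⁴/(8D³N_a) = (78.6×10³)(5.7⁴)/(8·47.0³·9) = 11.099 N/mm
U = ½kδ² = 0.5 × 11.099 × 16.1² = 1438.5 N·mm = 1.4385 J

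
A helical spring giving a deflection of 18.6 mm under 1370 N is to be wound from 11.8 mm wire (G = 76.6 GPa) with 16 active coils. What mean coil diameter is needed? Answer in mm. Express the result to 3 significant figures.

54.0 mm

Required rate k = F/δ = 1370/18.6 = 73.656 N/mm
D = (Gd⁴/(8N_a·k))^(1/3) = (76.6×10³·11.8⁴/(8·16·73.656))^(1/3)
  = (157521)^(1/3) = 54.0065 mm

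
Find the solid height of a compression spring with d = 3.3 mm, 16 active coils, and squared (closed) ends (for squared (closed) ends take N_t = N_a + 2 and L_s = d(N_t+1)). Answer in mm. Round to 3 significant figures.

squared (closed) ends: N_t = N_a + 2 = 16 + 2 = 18
L_s = d·(N_t+1) = 3.3 × 19 = 62.7 mm

62.7 mm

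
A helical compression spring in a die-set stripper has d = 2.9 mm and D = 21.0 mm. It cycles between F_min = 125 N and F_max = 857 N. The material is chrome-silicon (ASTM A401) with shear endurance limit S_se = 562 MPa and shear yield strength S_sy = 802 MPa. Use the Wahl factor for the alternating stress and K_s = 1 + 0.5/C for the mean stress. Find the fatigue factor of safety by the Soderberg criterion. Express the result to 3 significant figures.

0.317

C = D/d = 21.0/2.9 = 7.2414; K_W = (4C−1)/(4C−4)+0.615/C = 1.2051; K_s = 1+0.5/C = 1.0690
F_a = (F_max−F_min)/2 = 366 N; F_m = (F_max+F_min)/2 = 491 N
τ_a = K_W·8F_aD/(πd³) = 1.2051 × 802.5 = 967.09 MPa
τ_m = K_s·8F_mD/(πd³) = 1.0690 × 1076.6 = 1150.9 MPa
Soderberg: 1/n_f = τ_a/S_se + τ_m/S_sy = 967.09/562 + 1150.9/802 = 1.72080 + 1.43506 = 3.1559
n_f = 1/3.1559 = 0.3169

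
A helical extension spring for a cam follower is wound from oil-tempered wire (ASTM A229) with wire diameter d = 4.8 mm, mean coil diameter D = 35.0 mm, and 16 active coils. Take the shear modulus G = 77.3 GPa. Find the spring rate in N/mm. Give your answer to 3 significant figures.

k = Gd⁴/(8D³N_a) = (77.3×10³ × 4.8⁴) / (8 × 35.0³ × 16)
  = 4.10341e+07 / 5.488e+06 = 7.4771 N/mm

7.48 N/mm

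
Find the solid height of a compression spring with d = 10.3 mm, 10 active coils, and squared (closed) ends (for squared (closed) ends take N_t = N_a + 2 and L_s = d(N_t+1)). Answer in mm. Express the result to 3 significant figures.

134 mm

squared (closed) ends: N_t = N_a + 2 = 10 + 2 = 12
L_s = d·(N_t+1) = 10.3 × 13 = 133.9 mm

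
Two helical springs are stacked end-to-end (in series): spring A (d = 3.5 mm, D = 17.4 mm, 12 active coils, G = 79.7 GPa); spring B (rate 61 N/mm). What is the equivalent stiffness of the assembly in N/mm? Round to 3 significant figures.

17.0 N/mm

k_A = Gd⁴/(8D³N_a) = (79.7×10³)(3.5⁴)/(8·17.4³·12) = 23.649 N/mm
Series: 1/k_eq = 1/23.649 + 1/61 = 0.058679; k_eq = 17.042 N/mm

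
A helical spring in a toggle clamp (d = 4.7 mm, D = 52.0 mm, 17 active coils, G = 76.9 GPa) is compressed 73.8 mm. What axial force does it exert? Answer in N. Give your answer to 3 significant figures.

k = Gd⁴/(8D³N_a) = (76.9×10³)(4.7⁴)/(8·52.0³·17) = 1.9623 N/mm
F = k·δ = 1.9623 × 73.8 = 144.82 N

145 N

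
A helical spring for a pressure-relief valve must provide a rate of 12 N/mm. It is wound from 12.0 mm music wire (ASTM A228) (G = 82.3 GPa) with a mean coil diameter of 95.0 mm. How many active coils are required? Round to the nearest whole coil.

21

N_a = Gd⁴/(8D³k) = (82.3×10³ × 12.0⁴)/(8 × 95.0³ × 12)
    = 1.70657e+09 / 8.2308e+07 = 20.73 → 21 coils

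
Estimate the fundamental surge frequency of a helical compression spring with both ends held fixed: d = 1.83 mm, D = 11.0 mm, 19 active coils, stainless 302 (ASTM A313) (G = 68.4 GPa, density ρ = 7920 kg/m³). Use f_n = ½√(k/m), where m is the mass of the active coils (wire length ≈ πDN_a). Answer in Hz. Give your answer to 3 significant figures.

k = Gd⁴/(8D³N_a) = (68.4×10³)(1.83⁴)/(8·11.0³·19) = 3.7917 N/mm = 3791.7 N/m
Wire length L = πDN_a = π·11.0·19 = 656.59 mm
m = ρ·(πd²/4)·L = 7920 × 2.6302×10⁻⁶ m² × 0.65659 m = 0.013678 kg
f_n = ½√(k/m) = 0.5·√(3791.7/0.013678) = 0.5·√(2.7722e+05) = 263.26 Hz

263 Hz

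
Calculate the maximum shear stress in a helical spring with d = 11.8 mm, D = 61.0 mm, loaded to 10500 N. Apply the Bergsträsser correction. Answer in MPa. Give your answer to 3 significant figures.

1270 MPa

Spring index C = D/d = 61.0/11.8 = 5.1695
K_B = (4C+2)/(4C−3) = 22.678/17.678 = 1.2828
τ₀ = 8FD/(πd³) = 8·10500·61.0/(π·11.8³) = 5.124e+06/5161.7 = 992.69 MPa
τ_max = K·τ₀ = 1.2828 × 992.69 = 1273.5 MPa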